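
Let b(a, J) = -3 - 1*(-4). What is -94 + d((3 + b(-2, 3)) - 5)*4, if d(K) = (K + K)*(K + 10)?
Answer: -166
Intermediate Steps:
b(a, J) = 1 (b(a, J) = -3 + 4 = 1)
d(K) = 2*K*(10 + K) (d(K) = (2*K)*(10 + K) = 2*K*(10 + K))
-94 + d((3 + b(-2, 3)) - 5)*4 = -94 + (2*((3 + 1) - 5)*(10 + ((3 + 1) - 5)))*4 = -94 + (2*(4 - 5)*(10 + (4 - 5)))*4 = -94 + (2*(-1)*(10 - 1))*4 = -94 + (2*(-1)*9)*4 = -94 - 18*4 = -94 - 72 = -166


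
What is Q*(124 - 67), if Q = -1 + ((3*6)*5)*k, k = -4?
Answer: -20577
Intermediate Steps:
Q = -361 (Q = -1 + ((3*6)*5)*(-4) = -1 + (18*5)*(-4) = -1 + 90*(-4) = -1 - 360 = -361)
Q*(124 - 67) = -361*(124 - 67) = -361*57 = -20577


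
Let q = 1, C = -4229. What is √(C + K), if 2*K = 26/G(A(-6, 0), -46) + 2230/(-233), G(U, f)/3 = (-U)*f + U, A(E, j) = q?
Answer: I*√4569508099119/32853 ≈ 65.067*I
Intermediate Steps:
A(E, j) = 1
G(U, f) = 3*U - 3*U*f (G(U, f) = 3*((-U)*f + U) = 3*(-U*f + U) = 3*(U - U*f) = 3*U - 3*U*f)
K = -154186/32853 (K = (26/((3*1*(1 - 1*(-46)))) + 2230/(-233))/2 = (26/((3*1*(1 + 46))) + 2230*(-1/233))/2 = (26/((3*1*47)) - 2230/233)/2 = (26/141 - 2230/233)/2 = (½)*(-308372/32853) = -154186/32853 ≈ -4.6932)
√(C + K) = √(-4229 - 154186/32853) = √(-139089523/32853) = I*√4569508099119/32853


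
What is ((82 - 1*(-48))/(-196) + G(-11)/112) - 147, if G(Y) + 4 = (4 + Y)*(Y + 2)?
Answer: -115355/784 ≈ -147.14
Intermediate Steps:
G(Y) = -4 + (2 + Y)*(4 + Y) (G(Y) = -4 + (4 + Y)*(Y + 2) = -4 + (4 + Y)*(2 + Y) = -4 + (2 + Y)*(4 + Y))
((82 - 1*(-48))/(-196) + G(-11)/112) - 147 = ((82 - 1*(-48))/(-196) + (4 + (-11)² + 6*(-11))/112) - 147 = ((82 + 48)*(-1/196) + (4 + 121 - 66)*(1/112)) - 147 = (130*(-1/196) + 59*(1/112)) - 147 = (-65/98 + 59/112) - 147 = -107/784 - 147 = -115355/784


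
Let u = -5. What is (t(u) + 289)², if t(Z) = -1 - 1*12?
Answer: 76176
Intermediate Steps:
t(Z) = -13 (t(Z) = -1 - 12 = -13)
(t(u) + 289)² = (-13 + 289)² = 276² = 76176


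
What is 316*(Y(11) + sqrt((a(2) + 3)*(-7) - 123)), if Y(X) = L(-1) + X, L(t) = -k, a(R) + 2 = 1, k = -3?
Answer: 4424 + 316*I*sqrt(137) ≈ 4424.0 + 3698.7*I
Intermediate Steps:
a(R) = -1 (a(R) = -2 + 1 = -1)
L(t) = 3 (L(t) = -1*(-3) = 3)
Y(X) = 3 + X
316*(Y(11) + sqrt((a(2) + 3)*(-7) - 123)) = 316*((3 + 11) + sqrt((-1 + 3)*(-7) - 123)) = 316*(14 + sqrt(2*(-7) - 123)) = 316*(14 + sqrt(-14 - 123)) = 316*(14 + sqrt(-137)) = 316*(14 + I*sqrt(137)) = 4424 + 316*I*sqrt(137)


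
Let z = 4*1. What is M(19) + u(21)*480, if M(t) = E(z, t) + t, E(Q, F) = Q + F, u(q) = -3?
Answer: -1398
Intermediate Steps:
z = 4
E(Q, F) = F + Q
M(t) = 4 + 2*t (M(t) = (t + 4) + t = (4 + t) + t = 4 + 2*t)
M(19) + u(21)*480 = (4 + 2*19) - 3*480 = (4 + 38) - 1440 = 42 - 1440 = -1398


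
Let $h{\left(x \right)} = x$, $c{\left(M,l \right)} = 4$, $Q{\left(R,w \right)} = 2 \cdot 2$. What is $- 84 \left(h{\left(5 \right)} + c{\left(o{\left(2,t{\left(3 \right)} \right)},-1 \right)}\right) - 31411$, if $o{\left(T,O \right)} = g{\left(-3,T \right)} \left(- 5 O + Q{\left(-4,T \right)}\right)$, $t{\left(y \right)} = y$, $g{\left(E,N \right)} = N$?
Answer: $-32167$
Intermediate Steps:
$Q{\left(R,w \right)} = 4$
$o{\left(T,O \right)} = T \left(4 - 5 O\right)$ ($o{\left(T,O \right)} = T \left(- 5 O + 4\right) = T \left(4 - 5 O\right)$)
$- 84 \left(h{\left(5 \right)} + c{\left(o{\left(2,t{\left(3 \right)} \right)},-1 \right)}\right) - 31411 = - 84 \left(5 + 4\right) - 31411 = \left(-84\right) 9 - 31411 = -756 - 31411 = -32167$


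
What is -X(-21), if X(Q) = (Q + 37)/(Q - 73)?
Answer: 8/47 ≈ 0.17021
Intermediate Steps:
X(Q) = (37 + Q)/(-73 + Q)
-X(-21) = -(37 - 21)/(-73 - 21) = -16/(-94) = -(-1)*16/94 = -1*(-8/47) = 8/47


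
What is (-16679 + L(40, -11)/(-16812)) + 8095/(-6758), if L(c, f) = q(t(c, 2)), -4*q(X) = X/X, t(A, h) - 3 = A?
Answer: -3790257898469/227230992 ≈ -16680.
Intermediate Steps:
t(A, h) = 3 + A
q(X) = -¼ (q(X) = -X/(4*X) = -¼*1 = -¼)
L(c, f) = -¼
(-16679 + L(40, -11)/(-16812)) + 8095/(-6758) = (-16679 - ¼/(-16812)) + 8095/(-6758) = (-16679 - ¼*(-1/16812)) + 8095*(-1/6758) = (-16679 + 1/67248) - 8095/6758 = -1121629391/67248 - 8095/6758 = -3790257898469/227230992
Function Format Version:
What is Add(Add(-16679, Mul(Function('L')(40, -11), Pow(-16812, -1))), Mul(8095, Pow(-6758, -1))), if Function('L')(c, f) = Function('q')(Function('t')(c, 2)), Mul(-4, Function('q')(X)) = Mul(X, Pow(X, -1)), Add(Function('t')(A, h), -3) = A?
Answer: Rational(-3790257898469, 227230992) ≈ -16680.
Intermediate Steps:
Function('t')(A, h) = Add(3, A)
Function('q')(X) = Rational(-1, 4) (Function('q')(X) = Mul(Rational(-1, 4), Mul(X, Pow(X, -1))) = Mul(Rational(-1, 4), 1) = Rational(-1, 4))
Function('L')(c, f) = Rational(-1, 4)
Add(Add(-16679, Mul(Function('L')(40, -11), Pow(-16812, -1))), Mul(8095, Pow(-6758, -1))) = Add(Add(-16679, Mul(Rational(-1, 4), Pow(-16812, -1))), Mul(8095, Pow(-6758, -1))) = Add(Add(-16679, Mul(Rational(-1, 4), Rational(-1, 16812))), Mul(8095, Rational(-1, 6758))) = Add(Add(-16679, Rational(1, 67248)), Rational(-8095, 6758)) = Add(Rational(-1121629391, 67248), Rational(-8095, 6758)) = Rational(-3790257898469, 227230992)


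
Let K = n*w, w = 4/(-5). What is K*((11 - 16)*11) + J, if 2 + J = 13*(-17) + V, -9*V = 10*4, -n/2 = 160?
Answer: -128767/9 ≈ -14307.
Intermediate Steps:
n = -320 (n = -2*160 = -320)
w = -⅘ (w = 4*(-⅕) = -⅘ ≈ -0.80000)
V = -40/9 (V = -10*4/9 = -⅑*40 = -40/9 ≈ -4.4444)
J = -2047/9 (J = -2 + (13*(-17) - 40/9) = -2 + (-221 - 40/9) = -2 - 2029/9 = -2047/9 ≈ -227.44)
K = 256 (K = -320*(-⅘) = 256)
K*((11 - 16)*11) + J = 256*((11 - 16)*11) - 2047/9 = 256*(-5*11) - 2047/9 = 256*(-55) - 2047/9 = -14080 - 2047/9 = -128767/9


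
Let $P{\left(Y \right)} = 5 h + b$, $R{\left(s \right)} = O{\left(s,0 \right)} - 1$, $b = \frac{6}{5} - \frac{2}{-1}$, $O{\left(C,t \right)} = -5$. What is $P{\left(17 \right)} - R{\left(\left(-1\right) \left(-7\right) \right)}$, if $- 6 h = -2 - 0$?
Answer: $\frac{163}{15} \approx 10.867$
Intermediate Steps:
$h = \frac{1}{3}$ ($h = - \frac{-2 - 0}{6} = - \frac{-2 + 0}{6} = \left(- \frac{1}{6}\right) \left(-2\right) = \frac{1}{3} \approx 0.33333$)
$b = \frac{16}{5}$ ($b = 6 \cdot \frac{1}{5} - -2 = \frac{6}{5} + 2 = \frac{16}{5} \approx 3.2$)
$R{\left(s \right)} = -6$ ($R{\left(s \right)} = -5 - 1 = -6$)
$P{\left(Y \right)} = \frac{73}{15}$ ($P{\left(Y \right)} = 5 \cdot \frac{1}{3} + \frac{16}{5} = \frac{5}{3} + \frac{16}{5} = \frac{73}{15}$)
$P{\left(17 \right)} - R{\left(\left(-1\right) \left(-7\right) \right)} = \frac{73}{15} - -6 = \frac{73}{15} + 6 = \frac{163}{15}$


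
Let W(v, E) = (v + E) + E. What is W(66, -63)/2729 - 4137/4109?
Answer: -1648059/1601923 ≈ -1.0288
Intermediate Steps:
W(v, E) = v + 2*E (W(v, E) = (E + v) + E = v + 2*E)
W(66, -63)/2729 - 4137/4109 = (66 + 2*(-63))/2729 - 4137/4109 = (66 - 126)*(1/2729) - 4137*1/4109 = -60*1/2729 - 591/587 = -60/2729 - 591/587 = -1648059/1601923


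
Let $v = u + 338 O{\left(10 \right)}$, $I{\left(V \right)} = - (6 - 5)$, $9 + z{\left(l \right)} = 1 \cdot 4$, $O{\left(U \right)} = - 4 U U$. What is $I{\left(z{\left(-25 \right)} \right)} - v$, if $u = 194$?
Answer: $135005$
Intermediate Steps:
$O{\left(U \right)} = - 4 U^{2}$
$z{\left(l \right)} = -5$ ($z{\left(l \right)} = -9 + 1 \cdot 4 = -9 + 4 = -5$)
$I{\left(V \right)} = -1$ ($I{\left(V \right)} = \left(-1\right) 1 = -1$)
$v = -135006$ ($v = 194 + 338 \left(- 4 \cdot 10^{2}\right) = 194 + 338 \left(\left(-4\right) 100\right) = 194 + 338 \left(-400\right) = 194 - 135200 = -135006$)
$I{\left(z{\left(-25 \right)} \right)} - v = -1 - -135006 = -1 + 135006 = 135005$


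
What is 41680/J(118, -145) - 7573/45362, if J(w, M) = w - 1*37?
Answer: 1890074747/3674322 ≈ 514.40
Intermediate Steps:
J(w, M) = -37 + w (J(w, M) = w - 37 = -37 + w)
41680/J(118, -145) - 7573/45362 = 41680/(-37 + 118) - 7573/45362 = 41680/81 - 7573*1/45362 = 41680*(1/81) - 7573/45362 = 41680/81 - 7573/45362 = 1890074747/3674322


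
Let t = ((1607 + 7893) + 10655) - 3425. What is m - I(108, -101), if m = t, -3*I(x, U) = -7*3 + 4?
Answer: 50173/3 ≈ 16724.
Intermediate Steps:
I(x, U) = 17/3 (I(x, U) = -(-7*3 + 4)/3 = -(-21 + 4)/3 = -⅓*(-17) = 17/3)
t = 16730 (t = (9500 + 10655) - 3425 = 20155 - 3425 = 16730)
m = 16730
m - I(108, -101) = 16730 - 1*17/3 = 16730 - 17/3 = 50173/3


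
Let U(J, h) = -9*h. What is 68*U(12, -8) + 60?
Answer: 4956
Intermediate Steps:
68*U(12, -8) + 60 = 68*(-9*(-8)) + 60 = 68*72 + 60 = 4896 + 60 = 4956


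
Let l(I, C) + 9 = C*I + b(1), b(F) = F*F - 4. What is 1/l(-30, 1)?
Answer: -1/42 ≈ -0.023810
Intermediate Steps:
b(F) = -4 + F**2 (b(F) = F**2 - 4 = -4 + F**2)
l(I, C) = -12 + C*I (l(I, C) = -9 + (C*I + (-4 + 1**2)) = -9 + (C*I + (-4 + 1)) = -9 + (C*I - 3) = -9 + (-3 + C*I) = -12 + C*I)
1/l(-30, 1) = 1/(-12 + 1*(-30)) = 1/(-12 - 30) = 1/(-42) = -1/42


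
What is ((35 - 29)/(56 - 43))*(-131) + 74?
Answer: 176/13 ≈ 13.538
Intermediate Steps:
((35 - 29)/(56 - 43))*(-131) + 74 = (6/13)*(-131) + 74 = -786/13 + 74 = 176/13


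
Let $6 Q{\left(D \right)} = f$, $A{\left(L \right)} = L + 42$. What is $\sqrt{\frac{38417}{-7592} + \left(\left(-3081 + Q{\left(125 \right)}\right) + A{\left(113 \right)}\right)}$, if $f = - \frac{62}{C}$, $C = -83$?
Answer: $\frac{i \sqrt{2618529024309978}}{945204} \approx 54.138 i$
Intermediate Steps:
$f = \frac{62}{83}$ ($f = - \frac{62}{-83} = \left(-62\right) \left(- \frac{1}{83}\right) = \frac{62}{83} \approx 0.74699$)
$A{\left(L \right)} = 42 + L$
$Q{\left(D \right)} = \frac{31}{249}$ ($Q{\left(D \right)} = \frac{1}{6} \cdot \frac{62}{83} = \frac{31}{249}$)
$\sqrt{\frac{38417}{-7592} + \left(\left(-3081 + Q{\left(125 \right)}\right) + A{\left(113 \right)}\right)} = \sqrt{\frac{38417}{-7592} + \left(\left(-3081 + \frac{31}{249}\right) + \left(42 + 113\right)\right)} = \sqrt{38417 \left(- \frac{1}{7592}\right) + \left(- \frac{767138}{249} + 155\right)} = \sqrt{- \frac{38417}{7592} - \frac{728543}{249}} = \sqrt{- \frac{5540664289}{1890408}} = \frac{i \sqrt{2618529024309978}}{945204}$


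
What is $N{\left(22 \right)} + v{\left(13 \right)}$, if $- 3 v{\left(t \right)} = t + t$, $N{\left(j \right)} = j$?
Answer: $\frac{40}{3} \approx 13.333$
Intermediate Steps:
$v{\left(t \right)} = - \frac{2 t}{3}$ ($v{\left(t \right)} = - \frac{t + t}{3} = - \frac{2 t}{3}$)
$N{\left(22 \right)} + v{\left(13 \right)} = 22 - \frac{26}{3} = \frac{40}{3}$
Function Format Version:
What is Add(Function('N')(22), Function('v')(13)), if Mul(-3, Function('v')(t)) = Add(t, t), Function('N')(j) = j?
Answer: Rational(40, 3) ≈ 13.333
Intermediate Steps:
Function('v')(t) = Mul(Rational(-2, 3), t) (Function('v')(t) = Mul(Rational(-1, 3), Add(t, t)) = Mul(Rational(-1, 3), Mul(2, t)) = Mul(Rational(-2, 3), t))
Add(Function('N')(22), Function('v')(13)) = Add(22, Mul(Rational(-2, 3), 13)) = Add(22, Rational(-26, 3)) = Rational(40, 3)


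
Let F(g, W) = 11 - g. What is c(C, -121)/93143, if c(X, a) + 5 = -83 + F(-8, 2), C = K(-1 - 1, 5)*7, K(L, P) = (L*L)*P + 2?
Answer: -69/93143 ≈ -0.00074080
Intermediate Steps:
K(L, P) = 2 + P*L² (K(L, P) = L²*P + 2 = P*L² + 2 = 2 + P*L²)
C = 154 (C = (2 + 5*(-1 - 1)²)*7 = (2 + 5*(-2)²)*7 = (2 + 5*4)*7 = (2 + 20)*7 = 22*7 = 154)
c(X, a) = -69 (c(X, a) = -5 + (-83 + (11 - 1*(-8))) = -5 + (-83 + (11 + 8)) = -5 + (-83 + 19) = -5 - 64 = -69)
c(C, -121)/93143 = -69/93143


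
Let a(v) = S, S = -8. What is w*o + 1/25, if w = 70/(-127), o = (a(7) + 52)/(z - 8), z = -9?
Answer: 79159/53975 ≈ 1.4666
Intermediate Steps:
a(v) = -8
o = -44/17 (o = (-8 + 52)/(-9 - 8) = 44/(-17) = 44*(-1/17) = -44/17 ≈ -2.5882)
w = -70/127 (w = 70*(-1/127) = -70/127 ≈ -0.55118)
w*o + 1/25 = -70/127*(-44/17) + 1/25 = 3080/2159 + 1/25 = 79159/53975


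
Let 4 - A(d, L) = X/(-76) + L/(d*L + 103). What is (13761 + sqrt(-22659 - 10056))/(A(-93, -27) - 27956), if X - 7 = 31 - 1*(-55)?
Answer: -1366907652/2776405487 - 297996*I*sqrt(3635)/2776405487 ≈ -0.49233 - 0.0064711*I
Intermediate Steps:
X = 93 (X = 7 + (31 - 1*(-55)) = 7 + (31 + 55) = 7 + 86 = 93)
A(d, L) = 397/76 - L/(103 + L*d) (A(d, L) = 4 - (93/(-76) + L/(d*L + 103)) = 4 - (93*(-1/76) + L/(L*d + 103)) = 4 - (-93/76 + L/(103 + L*d)) = 4 + (93/76 - L/(103 + L*d)) = 397/76 - L/(103 + L*d))
(13761 + sqrt(-22659 - 10056))/(A(-93, -27) - 27956) = (13761 + sqrt(-22659 - 10056))/((40891 - 76*(-27) + 397*(-27)*(-93))/(76*(103 - 27*(-93))) - 27956) = (13761 + sqrt(-32715))/((40891 + 2052 + 996867)/(76*(103 + 2511)) - 27956) = (13761 + 3*I*sqrt(3635))/((1/76)*1039810/2614 - 27956) = (13761 + 3*I*sqrt(3635))/((1/76)*(1/2614)*1039810 - 27956) = (13761 + 3*I*sqrt(3635))/(519905/99332 - 27956) = (13761 + 3*I*sqrt(3635))/(-2776405487/99332) = (13761 + 3*I*sqrt(3635))*(-99332/2776405487) = -1366907652/2776405487 - 297996*I*sqrt(3635)/2776405487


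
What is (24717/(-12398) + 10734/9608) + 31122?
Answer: 926786935311/29779996 ≈ 31121.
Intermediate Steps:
(24717/(-12398) + 10734/9608) + 31122 = (24717*(-1/12398) + 10734*(1/9608)) + 31122 = (-24717/12398 + 5367/4804) + 31122 = -26100201/29779996 + 31122 = 926786935311/29779996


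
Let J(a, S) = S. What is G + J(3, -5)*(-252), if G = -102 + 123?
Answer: 1281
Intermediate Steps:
G = 21
G + J(3, -5)*(-252) = 21 - 5*(-252) = 21 + 1260 = 1281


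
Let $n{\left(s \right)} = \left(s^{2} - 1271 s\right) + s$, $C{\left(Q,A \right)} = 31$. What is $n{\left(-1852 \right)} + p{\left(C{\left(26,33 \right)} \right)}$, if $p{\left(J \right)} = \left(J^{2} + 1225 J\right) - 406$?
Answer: $5820474$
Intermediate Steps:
$n{\left(s \right)} = s^{2} - 1270 s$
$p{\left(J \right)} = -406 + J^{2} + 1225 J$
$n{\left(-1852 \right)} + p{\left(C{\left(26,33 \right)} \right)} = - 1852 \left(-1270 - 1852\right) + \left(-406 + 31^{2} + 1225 \cdot 31\right) = \left(-1852\right) \left(-3122\right) + \left(-406 + 961 + 37975\right) = 5781944 + 38530 = 5820474$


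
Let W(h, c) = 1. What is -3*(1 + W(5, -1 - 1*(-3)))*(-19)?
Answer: 114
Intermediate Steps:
-3*(1 + W(5, -1 - 1*(-3)))*(-19) = -3*(1 + 1)*(-19) = -3*2*(-19) = -6*(-19) = 114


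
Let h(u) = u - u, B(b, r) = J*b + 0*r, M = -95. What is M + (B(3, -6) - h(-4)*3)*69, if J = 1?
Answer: 112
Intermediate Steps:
B(b, r) = b (B(b, r) = 1*b + 0*r = b + 0 = b)
h(u) = 0
M + (B(3, -6) - h(-4)*3)*69 = -95 + (3 - 0*3)*69 = -95 + (3 - 1*0)*69 = -95 + (3 + 0)*69 = -95 + 3*69 = -95 + 207 = 112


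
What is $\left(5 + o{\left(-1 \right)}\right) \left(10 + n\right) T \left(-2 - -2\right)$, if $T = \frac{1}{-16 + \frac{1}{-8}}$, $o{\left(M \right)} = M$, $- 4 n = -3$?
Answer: $0$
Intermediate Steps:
$n = \frac{3}{4}$ ($n = \left(- \frac{1}{4}\right) \left(-3\right) = \frac{3}{4} \approx 0.75$)
$T = - \frac{8}{129}$ ($T = \frac{1}{-16 - \frac{1}{8}} = \frac{1}{- \frac{129}{8}} = - \frac{8}{129} \approx -0.062016$)
$\left(5 + o{\left(-1 \right)}\right) \left(10 + n\right) T \left(-2 - -2\right) = \left(5 - 1\right) \left(10 + \frac{3}{4}\right) \left(- \frac{8}{129}\right) \left(-2 - -2\right) = 4 \cdot \frac{43}{4} \left(- \frac{8}{129}\right) \left(-2 + 2\right) = 43 \left(- \frac{8}{129}\right) 0 = \left(- \frac{8}{3}\right) 0 = 0$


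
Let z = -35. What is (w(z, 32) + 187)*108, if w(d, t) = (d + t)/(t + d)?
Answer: 20304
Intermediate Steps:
w(d, t) = 1 (w(d, t) = (d + t)/(d + t) = 1)
(w(z, 32) + 187)*108 = (1 + 187)*108 = 188*108 = 20304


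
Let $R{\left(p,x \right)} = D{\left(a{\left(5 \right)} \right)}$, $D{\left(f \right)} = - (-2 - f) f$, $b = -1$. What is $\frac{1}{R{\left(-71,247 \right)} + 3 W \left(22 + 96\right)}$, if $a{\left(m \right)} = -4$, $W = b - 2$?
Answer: $- \frac{1}{1054} \approx -0.00094877$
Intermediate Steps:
$W = -3$ ($W = -1 - 2 = -3$)
$D{\left(f \right)} = f \left(2 + f\right)$ ($D{\left(f \right)} = \left(2 + f\right) f = f \left(2 + f\right)$)
$R{\left(p,x \right)} = 8$ ($R{\left(p,x \right)} = - 4 \left(2 - 4\right) = \left(-4\right) \left(-2\right) = 8$)
$\frac{1}{R{\left(-71,247 \right)} + 3 W \left(22 + 96\right)} = \frac{1}{8 + 3 \left(-3\right) \left(22 + 96\right)} = \frac{1}{8 - 1062} = \frac{1}{-1054} = - \frac{1}{1054}$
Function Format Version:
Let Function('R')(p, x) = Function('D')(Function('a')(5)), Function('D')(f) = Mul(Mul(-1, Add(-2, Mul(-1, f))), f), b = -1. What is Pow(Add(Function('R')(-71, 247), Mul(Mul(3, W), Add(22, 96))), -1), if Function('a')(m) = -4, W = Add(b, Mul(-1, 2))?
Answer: Rational(-1, 1054) ≈ -0.00094877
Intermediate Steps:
W = -3 (W = Add(-1, Mul(-1, 2)) = Add(-1, -2) = -3)
Function('D')(f) = Mul(f, Add(2, f)) (Function('D')(f) = Mul(Add(2, f), f) = Mul(f, Add(2, f)))
Function('R')(p, x) = 8 (Function('R')(p, x) = Mul(-4, Add(2, -4)) = Mul(-4, -2) = 8)
Pow(Add(Function('R')(-71, 247), Mul(Mul(3, W), Add(22, 96))), -1) = Pow(Add(8, Mul(Mul(3, -3), Add(22, 96))), -1) = Pow(Add(8, Mul(-9, 118)), -1) = Pow(Add(8, -1062), -1) = Pow(-1054, -1) = Rational(-1, 1054)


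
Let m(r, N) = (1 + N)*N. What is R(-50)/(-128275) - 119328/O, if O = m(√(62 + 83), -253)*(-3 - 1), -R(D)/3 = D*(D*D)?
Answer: -869342/354039 ≈ -2.4555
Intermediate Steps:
R(D) = -3*D³ (R(D) = -3*D*D*D = -3*D*D² = -3*D³)
m(r, N) = N*(1 + N)
O = -255024 (O = (-253*(1 - 253))*(-3 - 1) = -253*(-252)*(-4) = 63756*(-4) = -255024)
R(-50)/(-128275) - 119328/O = -3*(-50)³/(-128275) - 119328/(-255024) = -3*(-125000)*(-1/128275) - 119328*(-1/255024) = 375000*(-1/128275) + 226/483 = -15000/5131 + 226/483 = -869342/354039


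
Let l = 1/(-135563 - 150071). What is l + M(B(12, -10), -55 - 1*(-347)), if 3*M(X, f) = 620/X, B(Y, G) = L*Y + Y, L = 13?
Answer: 11068286/8997471 ≈ 1.2302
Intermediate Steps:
B(Y, G) = 14*Y (B(Y, G) = 13*Y + Y = 14*Y)
M(X, f) = 620/(3*X) (M(X, f) = (620/X)/3 = 620/(3*X))
l = -1/285634 (l = 1/(-285634) = -1/285634 ≈ -3.5010e-6)
l + M(B(12, -10), -55 - 1*(-347)) = -1/285634 + 620/(3*((14*12))) = -1/285634 + (620/3)/168 = -1/285634 + (620/3)*(1/168) = -1/285634 + 155/126 = 11068286/8997471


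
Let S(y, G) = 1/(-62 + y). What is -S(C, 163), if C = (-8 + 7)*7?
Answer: 1/69 ≈ 0.014493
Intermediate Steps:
C = -7 (C = -1*7 = -7)
-S(C, 163) = -1/(-62 - 7) = -1/(-69) = -1*(-1/69) = 1/69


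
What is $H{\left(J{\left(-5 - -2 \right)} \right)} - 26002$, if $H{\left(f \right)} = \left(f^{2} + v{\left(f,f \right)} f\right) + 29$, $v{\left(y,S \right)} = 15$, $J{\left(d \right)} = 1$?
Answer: $-25957$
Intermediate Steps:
$H{\left(f \right)} = 29 + f^{2} + 15 f$ ($H{\left(f \right)} = \left(f^{2} + 15 f\right) + 29 = 29 + f^{2} + 15 f$)
$H{\left(J{\left(-5 - -2 \right)} \right)} - 26002 = \left(29 + 1^{2} + 15 \cdot 1\right) - 26002 = \left(29 + 1 + 15\right) - 26002 = 45 - 26002 = -25957$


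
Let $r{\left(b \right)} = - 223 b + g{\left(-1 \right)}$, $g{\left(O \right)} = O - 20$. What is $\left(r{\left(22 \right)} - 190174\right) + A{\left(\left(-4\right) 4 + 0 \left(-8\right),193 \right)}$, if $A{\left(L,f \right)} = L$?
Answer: $-195117$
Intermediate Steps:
$g{\left(O \right)} = -20 + O$
$r{\left(b \right)} = -21 - 223 b$ ($r{\left(b \right)} = - 223 b - 21 = -21 - 223 b$)
$\left(r{\left(22 \right)} - 190174\right) + A{\left(\left(-4\right) 4 + 0 \left(-8\right),193 \right)} = \left(\left(-21 - 4906\right) - 190174\right) + \left(\left(-4\right) 4 + 0 \left(-8\right)\right) = \left(\left(-21 - 4906\right) - 190174\right) + \left(-16 + 0\right) = \left(-4927 - 190174\right) - 16 = -195101 - 16 = -195117$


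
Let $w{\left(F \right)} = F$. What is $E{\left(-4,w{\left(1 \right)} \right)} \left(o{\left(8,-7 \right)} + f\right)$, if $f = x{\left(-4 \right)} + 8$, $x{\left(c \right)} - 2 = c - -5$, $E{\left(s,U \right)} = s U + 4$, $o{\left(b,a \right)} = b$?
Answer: $0$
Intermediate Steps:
$E{\left(s,U \right)} = 4 + U s$ ($E{\left(s,U \right)} = U s + 4 = 4 + U s$)
$x{\left(c \right)} = 7 + c$ ($x{\left(c \right)} = 2 + \left(c - -5\right) = 2 + \left(c + 5\right) = 2 + \left(5 + c\right) = 7 + c$)
$f = 11$ ($f = \left(7 - 4\right) + 8 = 3 + 8 = 11$)
$E{\left(-4,w{\left(1 \right)} \right)} \left(o{\left(8,-7 \right)} + f\right) = \left(4 + 1 \left(-4\right)\right) \left(8 + 11\right) = \left(4 - 4\right) 19 = 0 \cdot 19 = 0$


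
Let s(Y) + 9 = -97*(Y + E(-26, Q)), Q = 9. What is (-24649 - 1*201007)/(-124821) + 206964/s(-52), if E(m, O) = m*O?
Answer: 478978676/51666579 ≈ 9.2706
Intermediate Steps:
E(m, O) = O*m
s(Y) = 22689 - 97*Y (s(Y) = -9 - 97*(Y + 9*(-26)) = -9 - 97*(Y - 234) = -9 - 97*(-234 + Y) = -9 + (22698 - 97*Y) = 22689 - 97*Y)
(-24649 - 1*201007)/(-124821) + 206964/s(-52) = (-24649 - 1*201007)/(-124821) + 206964/(22689 - 97*(-52)) = (-24649 - 201007)*(-1/124821) + 206964/(22689 + 5044) = -225656*(-1/124821) + 206964/27733 = 3368/1863 + 206964*(1/27733) = 3368/1863 + 206964/27733 = 478978676/51666579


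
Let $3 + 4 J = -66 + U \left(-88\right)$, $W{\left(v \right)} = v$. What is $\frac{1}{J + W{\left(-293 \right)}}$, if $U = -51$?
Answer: $\frac{4}{3247} \approx 0.0012319$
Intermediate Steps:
$J = \frac{4419}{4}$ ($J = - \frac{3}{4} + \frac{-66 - -4488}{4} = - \frac{3}{4} + \frac{-66 + 4488}{4} = - \frac{3}{4} + \frac{1}{4} \cdot 4422 = - \frac{3}{4} + \frac{2211}{2} = \frac{4419}{4} \approx 1104.8$)
$\frac{1}{J + W{\left(-293 \right)}} = \frac{1}{\frac{4419}{4} - 293} = \frac{1}{\frac{3247}{4}} = \frac{4}{3247}$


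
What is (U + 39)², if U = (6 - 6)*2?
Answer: 1521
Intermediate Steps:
U = 0 (U = 0*2 = 0)
(U + 39)² = (0 + 39)² = 39² = 1521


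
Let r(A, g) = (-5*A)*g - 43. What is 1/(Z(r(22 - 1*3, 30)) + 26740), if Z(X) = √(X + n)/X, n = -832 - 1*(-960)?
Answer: 6394259036/170982486622719 + 2893*I*√2765/5984387031795165 ≈ 3.7397e-5 + 2.542e-11*I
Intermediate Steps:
r(A, g) = -43 - 5*A*g (r(A, g) = -5*A*g - 43 = -43 - 5*A*g)
n = 128 (n = -832 + 960 = 128)
Z(X) = √(128 + X)/X (Z(X) = √(X + 128)/X = √(128 + X)/X)
1/(Z(r(22 - 1*3, 30)) + 26740) = 1/(√(128 + (-43 - 5*(22 - 1*3)*30))/(-43 - 5*(22 - 1*3)*30) + 26740) = 1/(√(128 + (-43 - 5*(22 - 3)*30))/(-43 - 5*(22 - 3)*30) + 26740) = 1/(√(128 + (-43 - 5*19*30))/(-43 - 5*19*30) + 26740) = 1/(√(128 + (-43 - 2850))/(-43 - 2850) + 26740) = 1/(√(128 - 2893)/(-2893) + 26740) = 1/(-I*√2765/2893 + 26740) = 1/(26740 - I*√2765/2893)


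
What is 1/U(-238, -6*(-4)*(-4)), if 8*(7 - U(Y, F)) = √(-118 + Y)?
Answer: 112/873 + 4*I*√89/873 ≈ 0.12829 + 0.043226*I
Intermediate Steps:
U(Y, F) = 7 - √(-118 + Y)/8
1/U(-238, -6*(-4)*(-4)) = 1/(7 - √(-118 - 238)/8) = 1/(7 - I*√89/4)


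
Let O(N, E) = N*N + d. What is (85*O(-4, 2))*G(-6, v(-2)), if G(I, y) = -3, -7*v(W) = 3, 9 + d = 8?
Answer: -3825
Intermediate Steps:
d = -1 (d = -9 + 8 = -1)
v(W) = -3/7 (v(W) = -⅐*3 = -3/7)
O(N, E) = -1 + N² (O(N, E) = N*N - 1 = N² - 1 = -1 + N²)
(85*O(-4, 2))*G(-6, v(-2)) = (85*(-1 + (-4)²))*(-3) = (85*(-1 + 16))*(-3) = (85*15)*(-3) = 1275*(-3) = -3825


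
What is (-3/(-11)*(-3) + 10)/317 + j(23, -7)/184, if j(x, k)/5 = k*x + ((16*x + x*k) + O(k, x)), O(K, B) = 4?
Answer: 445167/320804 ≈ 1.3877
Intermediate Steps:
j(x, k) = 20 + 80*x + 10*k*x (j(x, k) = 5*(k*x + ((16*x + x*k) + 4)) = 5*(k*x + ((16*x + k*x) + 4)) = 5*(k*x + (4 + 16*x + k*x)) = 5*(4 + 16*x + 2*k*x) = 20 + 80*x + 10*k*x)
(-3/(-11)*(-3) + 10)/317 + j(23, -7)/184 = (-3/(-11)*(-3) + 10)/317 + (20 + 80*23 + 10*(-7)*23)/184 = (-3*(-1/11)*(-3) + 10)*(1/317) + (20 + 1840 - 1610)*(1/184) = ((3/11)*(-3) + 10)*(1/317) + 250*(1/184) = (-9/11 + 10)*(1/317) + 125/92 = (101/11)*(1/317) + 125/92 = 101/3487 + 125/92 = 445167/320804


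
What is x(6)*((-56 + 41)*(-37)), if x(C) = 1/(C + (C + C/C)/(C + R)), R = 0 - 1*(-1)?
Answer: 555/7 ≈ 79.286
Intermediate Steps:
R = 1 (R = 0 + 1 = 1)
x(C) = 1/(1 + C) (x(C) = 1/(C + (C + C/C)/(C + 1)) = 1/(C + (C + 1)/(1 + C)) = 1/(C + (1 + C)/(1 + C)) = 1/(C + 1) = 1/(1 + C))
x(6)*((-56 + 41)*(-37)) = ((-56 + 41)*(-37))/(1 + 6) = (-15*(-37))/7 = (1/7)*555 = 555/7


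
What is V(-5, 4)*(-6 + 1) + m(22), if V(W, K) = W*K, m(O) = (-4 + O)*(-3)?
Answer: 46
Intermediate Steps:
m(O) = 12 - 3*O
V(W, K) = K*W
V(-5, 4)*(-6 + 1) + m(22) = (4*(-5))*(-6 + 1) + (12 - 3*22) = -20*(-5) + (12 - 66) = 100 - 54 = 46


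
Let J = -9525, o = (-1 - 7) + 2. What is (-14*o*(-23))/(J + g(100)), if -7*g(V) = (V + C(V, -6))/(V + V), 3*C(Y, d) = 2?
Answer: 4057200/20002651 ≈ 0.20283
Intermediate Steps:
C(Y, d) = ⅔ (C(Y, d) = (⅓)*2 = ⅔)
o = -6 (o = -8 + 2 = -6)
g(V) = -(⅔ + V)/(14*V) (g(V) = -(V + ⅔)/(7*(V + V)) = -(⅔ + V)/(7*(2*V)) = -(⅔ + V)*1/(2*V)/7 = -(⅔ + V)/(14*V))
(-14*o*(-23))/(J + g(100)) = (-14*(-6)*(-23))/(-9525 + (1/42)*(-2 - 3*100)/100) = (84*(-23))/(-9525 + (1/42)*(1/100)*(-2 - 300)) = -1932/(-9525 + (1/42)*(1/100)*(-302)) = -1932/(-9525 - 151/2100) = -1932/(-20002651/2100) = -1932*(-2100/20002651) = 4057200/20002651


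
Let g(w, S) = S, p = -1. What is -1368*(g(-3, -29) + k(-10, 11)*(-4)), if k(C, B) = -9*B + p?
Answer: -507528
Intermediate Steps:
k(C, B) = -1 - 9*B (k(C, B) = -9*B - 1 = -1 - 9*B)
-1368*(g(-3, -29) + k(-10, 11)*(-4)) = -1368*(-29 + (-1 - 9*11)*(-4)) = -1368*(-29 + (-1 - 99)*(-4)) = -1368*(-29 - 100*(-4)) = -1368*(-29 + 400) = -1368*371 = -507528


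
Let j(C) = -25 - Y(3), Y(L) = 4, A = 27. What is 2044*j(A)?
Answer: -59276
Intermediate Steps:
j(C) = -29 (j(C) = -25 - 1*4 = -25 - 4 = -29)
2044*j(A) = 2044*(-29) = -59276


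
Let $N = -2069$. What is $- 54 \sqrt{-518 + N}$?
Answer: $- 54 i \sqrt{2587} \approx - 2746.6 i$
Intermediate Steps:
$- 54 \sqrt{-518 + N} = - 54 \sqrt{-518 - 2069} = - 54 \sqrt{-2587} = - 54 i \sqrt{2587}$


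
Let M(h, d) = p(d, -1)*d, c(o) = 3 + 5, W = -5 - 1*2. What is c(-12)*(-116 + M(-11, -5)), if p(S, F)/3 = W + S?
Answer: 512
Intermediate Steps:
W = -7 (W = -5 - 2 = -7)
c(o) = 8
p(S, F) = -21 + 3*S (p(S, F) = 3*(-7 + S) = -21 + 3*S)
M(h, d) = d*(-21 + 3*d) (M(h, d) = (-21 + 3*d)*d = d*(-21 + 3*d))
c(-12)*(-116 + M(-11, -5)) = 8*(-116 + 3*(-5)*(-7 - 5)) = 8*(-116 + 3*(-5)*(-12)) = 8*(-116 + 180) = 8*64 = 512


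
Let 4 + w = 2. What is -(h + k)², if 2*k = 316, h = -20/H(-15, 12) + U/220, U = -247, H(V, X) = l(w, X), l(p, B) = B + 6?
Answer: -95121045889/3920400 ≈ -24263.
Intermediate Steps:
w = -2 (w = -4 + 2 = -2)
l(p, B) = 6 + B
H(V, X) = 6 + X
h = -4423/1980 (h = -20/(6 + 12) - 247/220 = -20/18 - 247*1/220 = -20*1/18 - 247/220 = -10/9 - 247/220 = -4423/1980 ≈ -2.2338)
k = 158 (k = (½)*316 = 158)
-(h + k)² = -(-4423/1980 + 158)² = -(308417/1980)² = -1*95121045889/3920400 = -95121045889/3920400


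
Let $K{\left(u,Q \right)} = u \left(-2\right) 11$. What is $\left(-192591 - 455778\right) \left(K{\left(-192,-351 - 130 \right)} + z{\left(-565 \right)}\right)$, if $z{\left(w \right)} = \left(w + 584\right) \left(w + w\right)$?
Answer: $11181771774$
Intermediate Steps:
$K{\left(u,Q \right)} = - 22 u$ ($K{\left(u,Q \right)} = - 2 u 11 = - 22 u$)
$z{\left(w \right)} = 2 w \left(584 + w\right)$ ($z{\left(w \right)} = \left(584 + w\right) 2 w = 2 w \left(584 + w\right)$)
$\left(-192591 - 455778\right) \left(K{\left(-192,-351 - 130 \right)} + z{\left(-565 \right)}\right) = \left(-192591 - 455778\right) \left(\left(-22\right) \left(-192\right) + 2 \left(-565\right) \left(584 - 565\right)\right) = - 648369 \left(4224 + 2 \left(-565\right) 19\right) = - 648369 \left(4224 - 21470\right) = \left(-648369\right) \left(-17246\right) = 11181771774$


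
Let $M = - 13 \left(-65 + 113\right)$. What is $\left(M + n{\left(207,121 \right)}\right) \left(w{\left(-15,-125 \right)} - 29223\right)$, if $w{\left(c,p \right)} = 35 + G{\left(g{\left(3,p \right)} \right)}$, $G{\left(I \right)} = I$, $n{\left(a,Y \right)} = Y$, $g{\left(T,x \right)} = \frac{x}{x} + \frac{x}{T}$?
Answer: $\frac{44106058}{3} \approx 1.4702 \cdot 10^{7}$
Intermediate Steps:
$g{\left(T,x \right)} = 1 + \frac{x}{T}$
$w{\left(c,p \right)} = 36 + \frac{p}{3}$ ($w{\left(c,p \right)} = 35 + \frac{3 + p}{3} = 35 + \left(1 + \frac{p}{3}\right) = 36 + \frac{p}{3}$)
$M = -624$ ($M = \left(-13\right) 48 = -624$)
$\left(M + n{\left(207,121 \right)}\right) \left(w{\left(-15,-125 \right)} - 29223\right) = \left(-624 + 121\right) \left(\left(36 + \frac{1}{3} \left(-125\right)\right) - 29223\right) = - 503 \left(\left(36 - \frac{125}{3}\right) - 29223\right) = - 503 \left(- \frac{17}{3} - 29223\right) = \left(-503\right) \left(- \frac{87686}{3}\right) = \frac{44106058}{3}$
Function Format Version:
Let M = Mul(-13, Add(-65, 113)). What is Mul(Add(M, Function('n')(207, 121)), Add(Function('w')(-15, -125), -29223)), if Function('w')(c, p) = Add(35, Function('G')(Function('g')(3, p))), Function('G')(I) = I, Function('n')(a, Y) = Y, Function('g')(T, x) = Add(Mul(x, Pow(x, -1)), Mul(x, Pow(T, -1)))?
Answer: Rational(44106058, 3) ≈ 1.4702e+7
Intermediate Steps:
Function('g')(T, x) = Add(1, Mul(x, Pow(T, -1)))
Function('w')(c, p) = Add(36, Mul(Rational(1, 3), p)) (Function('w')(c, p) = Add(35, Mul(Pow(3, -1), Add(3, p))) = Add(35, Mul(Rational(1, 3), Add(3, p))) = Add(35, Add(1, Mul(Rational(1, 3), p))) = Add(36, Mul(Rational(1, 3), p)))
M = -624 (M = Mul(-13, 48) = -624)
Mul(Add(M, Function('n')(207, 121)), Add(Function('w')(-15, -125), -29223)) = Mul(Add(-624, 121), Add(Add(36, Mul(Rational(1, 3), -125)), -29223)) = Mul(-503, Add(Add(36, Rational(-125, 3)), -29223)) = Mul(-503, Add(Rational(-17, 3), -29223)) = Mul(-503, Rational(-87686, 3)) = Rational(44106058, 3)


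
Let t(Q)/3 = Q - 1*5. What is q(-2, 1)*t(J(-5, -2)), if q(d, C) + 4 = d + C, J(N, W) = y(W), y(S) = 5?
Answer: 0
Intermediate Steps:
J(N, W) = 5
t(Q) = -15 + 3*Q (t(Q) = 3*(Q - 1*5) = 3*(Q - 5) = 3*(-5 + Q) = -15 + 3*Q)
q(d, C) = -4 + C + d (q(d, C) = -4 + (d + C) = -4 + (C + d) = -4 + C + d)
q(-2, 1)*t(J(-5, -2)) = (-4 + 1 - 2)*(-15 + 3*5) = -5*(-15 + 15) = -5*0 = 0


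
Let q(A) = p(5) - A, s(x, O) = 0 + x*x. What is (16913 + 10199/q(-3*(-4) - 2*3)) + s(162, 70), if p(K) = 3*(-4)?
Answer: 766627/18 ≈ 42590.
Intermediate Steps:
p(K) = -12
s(x, O) = x**2 (s(x, O) = 0 + x**2 = x**2)
q(A) = -12 - A
(16913 + 10199/q(-3*(-4) - 2*3)) + s(162, 70) = (16913 + 10199/(-12 - (-3*(-4) - 2*3))) + 162**2 = (16913 + 10199/(-12 - (12 - 6))) + 26244 = (16913 + 10199/(-12 - 1*6)) + 26244 = (16913 + 10199/(-12 - 6)) + 26244 = (16913 + 10199/(-18)) + 26244 = (16913 + 10199*(-1/18)) + 26244 = (16913 - 10199/18) + 26244 = 294235/18 + 26244 = 766627/18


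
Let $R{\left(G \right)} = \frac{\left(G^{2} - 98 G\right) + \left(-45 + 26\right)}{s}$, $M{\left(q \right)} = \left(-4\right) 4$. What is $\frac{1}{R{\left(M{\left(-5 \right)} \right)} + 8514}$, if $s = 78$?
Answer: $\frac{78}{665897} \approx 0.00011714$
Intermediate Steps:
$M{\left(q \right)} = -16$
$R{\left(G \right)} = - \frac{19}{78} - \frac{49 G}{39} + \frac{G^{2}}{78}$ ($R{\left(G \right)} = \frac{\left(G^{2} - 98 G\right) + \left(-45 + 26\right)}{78} = \left(\left(G^{2} - 98 G\right) - 19\right) \frac{1}{78} = \left(-19 + G^{2} - 98 G\right) \frac{1}{78} = - \frac{19}{78} - \frac{49 G}{39} + \frac{G^{2}}{78}$)
$\frac{1}{R{\left(M{\left(-5 \right)} \right)} + 8514} = \frac{1}{\left(- \frac{19}{78} - - \frac{784}{39} + \frac{\left(-16\right)^{2}}{78}\right) + 8514} = \frac{1}{\left(- \frac{19}{78} + \frac{784}{39} + \frac{1}{78} \cdot 256\right) + 8514} = \frac{1}{\left(- \frac{19}{78} + \frac{784}{39} + \frac{128}{39}\right) + 8514} = \frac{1}{\frac{1805}{78} + 8514} = \frac{1}{\frac{665897}{78}} = \frac{78}{665897}$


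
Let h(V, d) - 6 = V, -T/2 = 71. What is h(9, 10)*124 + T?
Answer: 1718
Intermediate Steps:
T = -142 (T = -2*71 = -142)
h(V, d) = 6 + V
h(9, 10)*124 + T = (6 + 9)*124 - 142 = 15*124 - 142 = 1860 - 142 = 1718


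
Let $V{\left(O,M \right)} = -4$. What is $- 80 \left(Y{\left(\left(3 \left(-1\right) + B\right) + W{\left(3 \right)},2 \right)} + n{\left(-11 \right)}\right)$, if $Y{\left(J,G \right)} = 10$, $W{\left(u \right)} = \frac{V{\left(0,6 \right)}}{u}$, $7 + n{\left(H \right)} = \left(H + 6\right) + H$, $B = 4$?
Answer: $1040$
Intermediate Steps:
$n{\left(H \right)} = -1 + 2 H$ ($n{\left(H \right)} = -7 + \left(\left(H + 6\right) + H\right) = -7 + \left(\left(6 + H\right) + H\right) = -7 + \left(6 + 2 H\right) = -1 + 2 H$)
$W{\left(u \right)} = - \frac{4}{u}$
$- 80 \left(Y{\left(\left(3 \left(-1\right) + B\right) + W{\left(3 \right)},2 \right)} + n{\left(-11 \right)}\right) = - 80 \left(10 + \left(-1 + 2 \left(-11\right)\right)\right) = - 80 \left(10 - 23\right) = \left(-80\right) \left(-13\right) = 1040$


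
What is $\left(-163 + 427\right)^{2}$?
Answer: $69696$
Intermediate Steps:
$\left(-163 + 427\right)^{2} = 264^{2} = 69696$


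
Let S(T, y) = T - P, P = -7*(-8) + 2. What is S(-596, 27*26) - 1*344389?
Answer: -345043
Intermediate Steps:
P = 58 (P = 56 + 2 = 58)
S(T, y) = -58 + T (S(T, y) = T - 1*58 = T - 58 = -58 + T)
S(-596, 27*26) - 1*344389 = (-58 - 596) - 1*344389 = -654 - 344389 = -345043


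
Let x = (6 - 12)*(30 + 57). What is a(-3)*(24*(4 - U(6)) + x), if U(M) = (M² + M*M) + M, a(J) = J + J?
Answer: 13788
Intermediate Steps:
a(J) = 2*J
U(M) = M + 2*M² (U(M) = (M² + M²) + M = 2*M² + M = M + 2*M²)
x = -522 (x = -6*87 = -522)
a(-3)*(24*(4 - U(6)) + x) = (2*(-3))*(24*(4 - 6*(1 + 2*6)) - 522) = -6*(24*(4 - 6*(1 + 12)) - 522) = -6*(24*(4 - 6*13) - 522) = -6*(24*(4 - 1*78) - 522) = -6*(24*(4 - 78) - 522) = -6*(24*(-74) - 522) = -6*(-1776 - 522) = -6*(-2298) = 13788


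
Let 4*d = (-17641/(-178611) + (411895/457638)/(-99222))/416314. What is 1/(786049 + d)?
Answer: 4501922455580187660192/3538731644286617918334087685 ≈ 1.2722e-6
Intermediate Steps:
d = 266988227826277/4501922455580187660192 (d = ((-17641/(-178611) + (411895/457638)/(-99222))/416314)/4 = ((-17641*(-1/178611) + (411895*(1/457638))*(-1/99222))*(1/416314))/4 = ((17641/178611 + (411895/457638)*(-1/99222))*(1/416314))/4 = ((17641/178611 - 411895/45407757636)*(1/416314))/4 = ((266988227826277/2703441666374532)*(1/416314))/4 = (1/4)*(266988227826277/1125480613895046915048) = 266988227826277/4501922455580187660192 ≈ 5.9305e-8)
1/(786049 + d) = 1/(786049 + 266988227826277/4501922455580187660192) = 1/(3538731644286617918334087685/4501922455580187660192) = 4501922455580187660192/3538731644286617918334087685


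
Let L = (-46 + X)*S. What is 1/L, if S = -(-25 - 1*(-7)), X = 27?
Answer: -1/342 ≈ -0.0029240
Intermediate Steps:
S = 18 (S = -(-25 + 7) = -1*(-18) = 18)
L = -342 (L = (-46 + 27)*18 = -19*18 = -342)
1/L = 1/(-342) = -1/342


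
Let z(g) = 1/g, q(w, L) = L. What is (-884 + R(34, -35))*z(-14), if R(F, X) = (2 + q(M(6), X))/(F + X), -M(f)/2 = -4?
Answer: 851/14 ≈ 60.786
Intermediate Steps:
M(f) = 8 (M(f) = -2*(-4) = 8)
R(F, X) = (2 + X)/(F + X)
(-884 + R(34, -35))*z(-14) = (-884 + (2 - 35)/(34 - 35))/(-14) = (-884 - 33/(-1))*(-1/14) = (-884 - 1*(-33))*(-1/14) = (-884 + 33)*(-1/14) = -851*(-1/14) = 851/14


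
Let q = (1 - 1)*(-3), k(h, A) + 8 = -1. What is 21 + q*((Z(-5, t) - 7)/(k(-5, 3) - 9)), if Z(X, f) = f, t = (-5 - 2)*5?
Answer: 21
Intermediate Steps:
k(h, A) = -9 (k(h, A) = -8 - 1 = -9)
t = -35 (t = -7*5 = -35)
q = 0 (q = 0*(-3) = 0)
21 + q*((Z(-5, t) - 7)/(k(-5, 3) - 9)) = 21 + 0*((-35 - 7)/(-9 - 9)) = 21 + 0*(-42/(-18)) = 21 + 0*(-42*(-1/18)) = 21 + 0*(7/3) = 21 + 0 = 21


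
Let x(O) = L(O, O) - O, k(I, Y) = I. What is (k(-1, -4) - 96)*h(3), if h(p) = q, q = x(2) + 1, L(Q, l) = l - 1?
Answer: 0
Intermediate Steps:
L(Q, l) = -1 + l
x(O) = -1 (x(O) = (-1 + O) - O = -1)
q = 0 (q = -1 + 1 = 0)
h(p) = 0
(k(-1, -4) - 96)*h(3) = (-1 - 96)*0 = -97*0 = 0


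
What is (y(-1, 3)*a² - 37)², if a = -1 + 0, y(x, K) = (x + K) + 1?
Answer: 1156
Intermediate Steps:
y(x, K) = 1 + K + x (y(x, K) = (K + x) + 1 = 1 + K + x)
a = -1
(y(-1, 3)*a² - 37)² = ((1 + 3 - 1)*(-1)² - 37)² = (3*1 - 37)² = (3 - 37)² = (-34)² = 1156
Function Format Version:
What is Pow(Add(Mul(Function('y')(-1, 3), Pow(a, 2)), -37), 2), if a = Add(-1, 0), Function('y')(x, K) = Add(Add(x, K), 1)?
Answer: 1156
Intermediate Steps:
Function('y')(x, K) = Add(1, K, x) (Function('y')(x, K) = Add(Add(K, x), 1) = Add(1, K, x))
a = -1
Pow(Add(Mul(Function('y')(-1, 3), Pow(a, 2)), -37), 2) = Pow(Add(Mul(Add(1, 3, -1), Pow(-1, 2)), -37), 2) = Pow(Add(Mul(3, 1), -37), 2) = Pow(Add(3, -37), 2) = Pow(-34, 2) = 1156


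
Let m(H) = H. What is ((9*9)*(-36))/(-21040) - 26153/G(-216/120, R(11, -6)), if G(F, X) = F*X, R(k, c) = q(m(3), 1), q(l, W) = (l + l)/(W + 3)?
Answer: 1375667483/142020 ≈ 9686.4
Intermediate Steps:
q(l, W) = 2*l/(3 + W) (q(l, W) = (2*l)/(3 + W) = 2*l/(3 + W))
R(k, c) = 3/2 (R(k, c) = 2*3/(3 + 1) = 2*3/4 = 2*3*(1/4) = 3/2)
((9*9)*(-36))/(-21040) - 26153/G(-216/120, R(11, -6)) = ((9*9)*(-36))/(-21040) - 26153/(-216/120*(3/2)) = (81*(-36))*(-1/21040) - 26153/(-216*1/120*(3/2)) = -2916*(-1/21040) - 26153/((-9/5*3/2)) = 729/5260 - 26153/(-27/10) = 729/5260 - 26153*(-10/27) = 729/5260 + 261530/27 = 1375667483/142020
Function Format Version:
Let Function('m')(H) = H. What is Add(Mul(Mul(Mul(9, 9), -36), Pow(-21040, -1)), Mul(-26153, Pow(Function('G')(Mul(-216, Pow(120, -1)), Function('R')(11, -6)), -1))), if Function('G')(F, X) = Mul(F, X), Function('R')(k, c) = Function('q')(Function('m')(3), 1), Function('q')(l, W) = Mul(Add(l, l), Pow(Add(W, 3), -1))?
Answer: Rational(1375667483, 142020) ≈ 9686.4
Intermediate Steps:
Function('q')(l, W) = Mul(2, l, Pow(Add(3, W), -1)) (Function('q')(l, W) = Mul(Mul(2, l), Pow(Add(3, W), -1)) = Mul(2, l, Pow(Add(3, W), -1)))
Function('R')(k, c) = Rational(3, 2) (Function('R')(k, c) = Mul(2, 3, Pow(Add(3, 1), -1)) = Mul(2, 3, Pow(4, -1)) = Mul(2, 3, Rational(1, 4)) = Rational(3, 2))
Add(Mul(Mul(Mul(9, 9), -36), Pow(-21040, -1)), Mul(-26153, Pow(Function('G')(Mul(-216, Pow(120, -1)), Function('R')(11, -6)), -1))) = Add(Mul(Mul(Mul(9, 9), -36), Pow(-21040, -1)), Mul(-26153, Pow(Mul(Mul(-216, Pow(120, -1)), Rational(3, 2)), -1))) = Add(Mul(Mul(81, -36), Rational(-1, 21040)), Mul(-26153, Pow(Mul(Mul(-216, Rational(1, 120)), Rational(3, 2)), -1))) = Add(Mul(-2916, Rational(-1, 21040)), Mul(-26153, Pow(Mul(Rational(-9, 5), Rational(3, 2)), -1))) = Add(Rational(729, 5260), Mul(-26153, Pow(Rational(-27, 10), -1))) = Add(Rational(729, 5260), Mul(-26153, Rational(-10, 27))) = Add(Rational(729, 5260), Rational(261530, 27)) = Rational(1375667483, 142020)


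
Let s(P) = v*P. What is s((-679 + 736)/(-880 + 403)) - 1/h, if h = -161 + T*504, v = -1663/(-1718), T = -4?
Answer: -68513507/594673674 ≈ -0.11521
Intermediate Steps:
v = 1663/1718 (v = -1663*(-1/1718) = 1663/1718 ≈ 0.96799)
s(P) = 1663*P/1718
h = -2177 (h = -161 - 4*504 = -161 - 2016 = -2177)
s((-679 + 736)/(-880 + 403)) - 1/h = 1663*((-679 + 736)/(-880 + 403))/1718 - 1/(-2177) = 1663*(57/(-477))/1718 - 1*(-1/2177) = 1663*(57*(-1/477))/1718 + 1/2177 = (1663/1718)*(-19/159) + 1/2177 = -31597/273162 + 1/2177 = -68513507/594673674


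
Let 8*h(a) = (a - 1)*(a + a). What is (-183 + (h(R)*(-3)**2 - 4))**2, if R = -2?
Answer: 120409/4 ≈ 30102.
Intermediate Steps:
h(a) = a*(-1 + a)/4 (h(a) = ((a - 1)*(a + a))/8 = ((-1 + a)*(2*a))/8 = (2*a*(-1 + a))/8 = a*(-1 + a)/4)
(-183 + (h(R)*(-3)**2 - 4))**2 = (-183 + (((1/4)*(-2)*(-1 - 2))*(-3)**2 - 4))**2 = (-183 + (((1/4)*(-2)*(-3))*9 - 4))**2 = (-183 + ((3/2)*9 - 4))**2 = (-183 + (27/2 - 4))**2 = (-183 + 19/2)**2 = (-347/2)**2 = 120409/4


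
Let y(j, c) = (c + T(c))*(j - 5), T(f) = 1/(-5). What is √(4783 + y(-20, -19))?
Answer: √5263 ≈ 72.547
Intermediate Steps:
T(f) = -⅕
y(j, c) = (-5 + j)*(-⅕ + c) (y(j, c) = (c - ⅕)*(j - 5) = (-⅕ + c)*(-5 + j) = (-5 + j)*(-⅕ + c))
√(4783 + y(-20, -19)) = √(4783 + (1 - 5*(-19) - ⅕*(-20) - 19*(-20))) = √(4783 + (1 + 95 + 4 + 380)) = √(4783 + 480) = √5263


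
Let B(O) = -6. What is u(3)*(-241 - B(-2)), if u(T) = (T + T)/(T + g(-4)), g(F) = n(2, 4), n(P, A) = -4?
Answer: 1410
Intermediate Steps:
g(F) = -4
u(T) = 2*T/(-4 + T) (u(T) = (T + T)/(T - 4) = (2*T)/(-4 + T) = 2*T/(-4 + T))
u(3)*(-241 - B(-2)) = (2*3/(-4 + 3))*(-241 - 1*(-6)) = (2*3/(-1))*(-241 + 6) = (2*3*(-1))*(-235) = -6*(-235) = 1410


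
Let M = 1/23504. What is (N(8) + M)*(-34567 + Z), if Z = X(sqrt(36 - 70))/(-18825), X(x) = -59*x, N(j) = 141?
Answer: -8812098835/1808 + 39105967*I*sqrt(34)/88492560 ≈ -4.874e+6 + 2.5768*I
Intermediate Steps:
M = 1/23504 ≈ 4.2546e-5
Z = 59*I*sqrt(34)/18825 (Z = -59*sqrt(36 - 70)/(-18825) = -59*I*sqrt(34)*(-1/18825) = 59*I*sqrt(34)/18825 ≈ 0.018275*I)
(N(8) + M)*(-34567 + Z) = (141 + 1/23504)*(-34567 + 59*I*sqrt(34)/18825) = 3314065*(-34567 + 59*I*sqrt(34)/18825)/23504 = -8812098835/1808 + 39105967*I*sqrt(34)/88492560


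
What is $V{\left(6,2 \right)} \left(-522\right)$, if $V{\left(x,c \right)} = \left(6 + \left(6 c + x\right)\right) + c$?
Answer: $-13572$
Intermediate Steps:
$V{\left(x,c \right)} = 6 + x + 7 c$ ($V{\left(x,c \right)} = \left(6 + \left(x + 6 c\right)\right) + c = \left(6 + x + 6 c\right) + c = 6 + x + 7 c$)
$V{\left(6,2 \right)} \left(-522\right) = \left(6 + 6 + 7 \cdot 2\right) \left(-522\right) = \left(6 + 6 + 14\right) \left(-522\right) = 26 \left(-522\right) = -13572$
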